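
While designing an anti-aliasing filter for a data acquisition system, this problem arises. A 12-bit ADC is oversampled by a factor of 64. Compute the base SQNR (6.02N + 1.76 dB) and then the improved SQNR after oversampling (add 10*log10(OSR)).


Step 1 — baseline SQNR at Nyquist:
SQNR_base = 6.02*N + 1.76
          = 6.02*12 + 1.76
          = 74.0 dB

Step 2 — oversampling processing gain:
G = 10*log10(OSR) = 10*log10(64) = 18.06 dB

Step 3 — total:
SQNR_total = 74.0 + 18.06 = 92.06 dB

Base SQNR = 74.0 dB; oversampled SQNR = 92.06 dB


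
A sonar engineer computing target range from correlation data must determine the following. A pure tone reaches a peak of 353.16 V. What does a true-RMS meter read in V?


RMS voltage for a sinusoidal waveform:
V_rms = V_peak / sqrt(2)
      = 353.16 / 1.414214
      = 249.722 V

249.722 V


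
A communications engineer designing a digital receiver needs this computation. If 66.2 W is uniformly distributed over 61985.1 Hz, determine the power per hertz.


Power spectral density:
PSD = P / BW
    = 66.2 / 61985.1
    = 0.001068 W/Hz

0.001068 W/Hz


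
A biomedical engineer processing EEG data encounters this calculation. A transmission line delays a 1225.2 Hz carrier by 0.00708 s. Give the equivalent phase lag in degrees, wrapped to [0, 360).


Phase shift from frequency and time delay:
phi = 360 * f * t_delay
    = 360 * 1225.2 * 0.00708
    = 3122.79 degrees
    mod 360 = 242.79 degrees

242.79 degrees


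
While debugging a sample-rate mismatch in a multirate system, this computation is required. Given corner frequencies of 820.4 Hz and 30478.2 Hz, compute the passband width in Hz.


Bandwidth is the difference of -3dB frequencies:
BW = f_high - f_low
   = 30478.2 - 820.4
   = 29657.8 Hz

29657.8 Hz


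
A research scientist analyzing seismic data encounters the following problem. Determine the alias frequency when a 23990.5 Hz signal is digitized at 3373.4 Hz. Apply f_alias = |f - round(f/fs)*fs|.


Compute the nearest integer multiple of fs to the signal:
n = round(23990.5 / 3373.4) = 7
f_alias = |23990.5 - 7 * 3373.4|
        = |23990.5 - 23613.8|
        = 376.7 Hz

376.7


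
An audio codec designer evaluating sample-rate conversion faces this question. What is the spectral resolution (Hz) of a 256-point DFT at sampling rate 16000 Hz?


DFT frequency resolution:
df = fs / N
   = 16000 / 256
   = 62.5 Hz

62.5 Hz


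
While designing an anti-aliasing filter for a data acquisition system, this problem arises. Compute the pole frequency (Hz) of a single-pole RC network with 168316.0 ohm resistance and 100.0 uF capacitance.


Cutoff frequency of a first-order RC filter:
fc = 1 / (2 * pi * R * C)
C = 100.0 uF = 0.0001 F
fc = 1 / (2 * pi * 168316.0 * 0.0001)
   = 1 / 105.75606181632
   = 0.009456 Hz

0.009456 Hz


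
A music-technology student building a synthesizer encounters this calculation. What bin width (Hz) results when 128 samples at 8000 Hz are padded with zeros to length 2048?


Frequency resolution after zero-padding:
N_padded = 128 * 16 = 2048
df = fs / N_padded
   = 8000 / 2048
   = 3.9062 Hz

3.9062 Hz


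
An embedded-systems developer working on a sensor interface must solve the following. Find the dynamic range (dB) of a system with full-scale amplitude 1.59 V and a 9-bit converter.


Dynamic range from full-scale to LSB:
V_min = V_max / 2^bits = 1.59 / 2^9
DR = 20 * log10(V_max / V_min)
   = 20 * log10(2^9)
   = 20 * 9 * log10(2)
   = 54.19 dB

54.19 dB


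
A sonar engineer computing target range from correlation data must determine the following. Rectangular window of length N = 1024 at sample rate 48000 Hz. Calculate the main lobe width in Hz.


Main lobe width for a rectangular window:
Width = 2 * fs / N
      = 2 * 48000 / 1024
      = 96000 / 1024
      = 93.75 Hz

93.75 Hz


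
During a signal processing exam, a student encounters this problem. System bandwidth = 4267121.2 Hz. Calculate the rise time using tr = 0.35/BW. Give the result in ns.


Rise time from bandwidth relationship:
tr = 0.35 / BW
   = 0.35 / 4267121.2
   = 8.202251204e-08 s
   = 82.0225 ns

82.0225 ns


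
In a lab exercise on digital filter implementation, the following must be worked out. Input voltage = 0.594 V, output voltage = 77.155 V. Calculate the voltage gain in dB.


Voltage gain in dB:
G = 20 * log10(Vout / Vin)
  = 20 * log10(77.155 / 0.594)
  = 20 * log10(129.890572)
  = 20 * 2.113578
  = 42.27 dB

42.27 dB


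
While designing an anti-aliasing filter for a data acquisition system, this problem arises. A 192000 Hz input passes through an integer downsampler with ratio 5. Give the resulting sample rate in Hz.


Decimation reduces the sample rate:
fs_out = fs_in / M
       = 192000 / 5
       = 38400.0 Hz

38400.0 Hz


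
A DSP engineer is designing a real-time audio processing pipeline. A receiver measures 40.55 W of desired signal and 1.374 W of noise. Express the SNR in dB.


SNR in decibels:
SNR = 10 * log10(Ps / Pn)
    = 10 * log10(40.55 / 1.374)
    = 10 * log10(29.5124)
    = 10 * 1.47
    = 14.7 dB

14.7 dB


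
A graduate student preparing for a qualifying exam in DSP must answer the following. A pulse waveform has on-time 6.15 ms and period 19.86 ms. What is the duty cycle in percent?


Duty cycle as a percentage:
DC = (t_on / T) * 100
   = (6.15 / 19.86) * 100
   = 0.309668 * 100
   = 30.97 %

30.97 %


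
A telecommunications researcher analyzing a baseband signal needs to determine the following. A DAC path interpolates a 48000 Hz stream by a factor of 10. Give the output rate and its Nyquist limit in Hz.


Step 1 — output sample rate after interpolation by L:
fs_out = L * fs_in = 10 * 48000 = 480000 Hz

Step 2 — Nyquist frequency of the output stream:
f_Nyq = fs_out / 2 = 480000 / 2 = 240000.0 Hz

fs_out = 480000 Hz; f_Nyquist = 240000.0 Hz


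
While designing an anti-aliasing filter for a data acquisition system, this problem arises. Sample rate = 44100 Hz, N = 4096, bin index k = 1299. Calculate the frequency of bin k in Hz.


Frequency of DFT bin k:
f_k = k * fs / N
    = 1299 * 44100 / 4096
    = 57285900 / 4096
    = 13985.815 Hz

13985.815 Hz


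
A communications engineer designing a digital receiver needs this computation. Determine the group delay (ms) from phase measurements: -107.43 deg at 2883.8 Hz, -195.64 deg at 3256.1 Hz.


Group delay from phase difference:
tau = -d(phi)/d(omega)
d(phi) = -88.21 deg = -1.539555 rad
d(omega) = 2*pi*(3256.1 - 2883.8) = 2339.2299 rad/s
tau = -(-1.539555) / 2339.2299
    = 0.6581 ms

0.6581 ms


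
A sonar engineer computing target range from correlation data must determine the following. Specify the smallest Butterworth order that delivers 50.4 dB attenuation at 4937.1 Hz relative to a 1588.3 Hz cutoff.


Butterworth filter order formula:
n = log10(10^(A/10) - 1) / (2 * log10(f_stop/f_pass))
10^(50.4/10) - 1 = 109646.8196
f_stop/f_pass = 4937.1 / 1588.3 = 3.1084
n = 5.1163 -> ceil = 6

6


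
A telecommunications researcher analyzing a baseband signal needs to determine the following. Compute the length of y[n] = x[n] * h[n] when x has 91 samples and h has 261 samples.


Linear convolution output length:
L = N + M - 1
  = 91 + 261 - 1
  = 351 samples

351


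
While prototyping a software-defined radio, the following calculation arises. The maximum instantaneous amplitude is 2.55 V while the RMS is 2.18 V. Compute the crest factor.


Crest factor is the ratio of peak to RMS:
CF = V_peak / V_rms
   = 2.55 / 2.18
   = 1.1697

1.1697


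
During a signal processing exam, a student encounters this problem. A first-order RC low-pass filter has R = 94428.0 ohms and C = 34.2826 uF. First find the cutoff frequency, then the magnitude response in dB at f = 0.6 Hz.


Step 1 — cutoff frequency:
fc = 1 / (2*pi*R*C)
C = 34.2826 uF = 3.42826e-05 F
fc = 1 / (2*pi*94428.0*3.42826e-05)
   = 0.0491638 Hz

Step 2 — magnitude at f = 0.6 Hz:
|H(f)| = 1 / sqrt(1 + (f/fc)^2)
f/fc = 0.6 / 0.0491638 = 12.204101
|H| = 1 / sqrt(1 + 148.940081) = 0.081666
|H|_dB = 20*log10(0.081666) = -21.76 dB

fc = 0.0491638 Hz; |H(0.6 Hz)| = -21.76 dB


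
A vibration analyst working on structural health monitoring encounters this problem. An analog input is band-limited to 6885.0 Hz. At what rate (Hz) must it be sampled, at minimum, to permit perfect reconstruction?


The Nyquist rate is twice the maximum frequency component.
fs_min = 2 * fmax
      = 2 * 6885.0
      = 13770.0 Hz

13770.0


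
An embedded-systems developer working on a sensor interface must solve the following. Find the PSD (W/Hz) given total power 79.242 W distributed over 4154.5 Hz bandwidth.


Power spectral density:
PSD = P / BW
    = 79.242 / 4154.5
    = 0.01907378 W/Hz

0.01907378 W/Hz


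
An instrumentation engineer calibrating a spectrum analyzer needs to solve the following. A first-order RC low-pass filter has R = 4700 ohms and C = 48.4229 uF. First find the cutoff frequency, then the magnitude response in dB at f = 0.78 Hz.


Step 1 — cutoff frequency:
fc = 1 / (2*pi*R*C)
C = 48.4229 uF = 4.84229e-05 F
fc = 1 / (2*pi*4700*4.84229e-05)
   = 0.699313 Hz

Step 2 — magnitude at f = 0.78 Hz:
|H(f)| = 1 / sqrt(1 + (f/fc)^2)
f/fc = 0.78 / 0.699313 = 1.11538
|H| = 1 / sqrt(1 + 1.244073) = 0.6675465
|H|_dB = 20*log10(0.6675465) = -3.51 dB

fc = 0.699313 Hz; |H(0.78 Hz)| = -3.51 dB


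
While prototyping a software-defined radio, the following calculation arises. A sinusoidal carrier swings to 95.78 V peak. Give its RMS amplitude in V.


RMS voltage for a sinusoidal waveform:
V_rms = V_peak / sqrt(2)
      = 95.78 / 1.414214
      = 67.727 V

67.727 V


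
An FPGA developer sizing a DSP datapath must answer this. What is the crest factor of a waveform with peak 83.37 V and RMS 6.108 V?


Crest factor is the ratio of peak to RMS:
CF = V_peak / V_rms
   = 83.37 / 6.108
   = 13.6493

13.6493


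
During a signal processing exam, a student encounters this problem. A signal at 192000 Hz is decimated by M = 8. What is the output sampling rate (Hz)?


Decimation reduces the sample rate:
fs_out = fs_in / M
       = 192000 / 8
       = 24000.0 Hz

24000.0 Hz


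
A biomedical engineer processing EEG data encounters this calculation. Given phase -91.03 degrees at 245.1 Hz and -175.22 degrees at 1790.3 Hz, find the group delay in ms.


Group delay from phase difference:
tau = -d(phi)/d(omega)
d(phi) = -84.19 deg = -1.469393 rad
d(omega) = 2*pi*(1790.3 - 245.1) = 9708.7779 rad/s
tau = -(-1.469393) / 9708.7779
    = 0.1513 ms

0.1513 ms


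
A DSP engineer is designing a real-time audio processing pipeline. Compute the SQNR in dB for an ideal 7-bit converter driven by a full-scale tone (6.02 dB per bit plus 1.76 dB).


Theoretical SNR for a full-scale sinusoid:
SNR = 6.02 * N + 1.76
    = 6.02 * 7 + 1.76
    = 42.14 + 1.76
    = 43.9 dB

43.9 dB


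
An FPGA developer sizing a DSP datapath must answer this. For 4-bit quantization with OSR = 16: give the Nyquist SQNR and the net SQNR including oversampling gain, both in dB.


Step 1 — baseline SQNR at Nyquist:
SQNR_base = 6.02*N + 1.76
          = 6.02*4 + 1.76
          = 25.84 dB

Step 2 — oversampling processing gain:
G = 10*log10(OSR) = 10*log10(16) = 12.04 dB

Step 3 — total:
SQNR_total = 25.84 + 12.04 = 37.88 dB

Base SQNR = 25.84 dB; oversampled SQNR = 37.88 dB


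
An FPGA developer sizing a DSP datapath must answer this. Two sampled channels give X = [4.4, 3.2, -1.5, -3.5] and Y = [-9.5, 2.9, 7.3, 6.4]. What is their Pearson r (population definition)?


Pearson correlation coefficient (population):
r = cov(X,Y) / (std(X) * std(Y))
Mean X = 0.65, Mean Y = 1.775
Cov(X,Y) = -17.62125
Std(X) = 3.256148, Std(Y) = 6.713931
r = -0.806

-0.806


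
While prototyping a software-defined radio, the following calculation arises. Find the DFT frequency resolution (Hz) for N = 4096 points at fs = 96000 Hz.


DFT frequency resolution:
df = fs / N
   = 96000 / 4096
   = 23.4375 Hz

23.4375 Hz


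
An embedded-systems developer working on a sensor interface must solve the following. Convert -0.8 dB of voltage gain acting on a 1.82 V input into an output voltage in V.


Output voltage from dB gain:
V_out = V_in * 10^(gain_dB / 20)
      = 1.82 * 10^(-0.8 / 20)
      = 1.82 * 0.912011
      = 1.6599 V

1.6599 V


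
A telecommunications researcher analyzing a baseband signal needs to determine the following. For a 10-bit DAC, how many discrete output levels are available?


Number of quantization levels = 2^N
= 2^10
= 1024

1024


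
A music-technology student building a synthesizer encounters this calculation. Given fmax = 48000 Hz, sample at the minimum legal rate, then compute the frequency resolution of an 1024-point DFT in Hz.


Step 1 — Nyquist sampling rate:
fs = 2 * fmax = 2 * 48000 = 96000 Hz

Step 2 — DFT bin spacing:
df = fs / N = 96000 / 1024 = 93.75 Hz

93.75 Hz


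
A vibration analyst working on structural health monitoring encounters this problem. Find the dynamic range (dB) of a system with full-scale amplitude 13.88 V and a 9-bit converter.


Dynamic range from full-scale to LSB:
V_min = V_max / 2^bits = 13.88 / 2^9
DR = 20 * log10(V_max / V_min)
   = 20 * log10(2^9)
   = 20 * 9 * log10(2)
   = 54.19 dB

54.19 dB


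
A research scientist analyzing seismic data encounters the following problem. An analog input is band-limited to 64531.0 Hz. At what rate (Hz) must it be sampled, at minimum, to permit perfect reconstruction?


The Nyquist rate is twice the maximum frequency component.
fs_min = 2 * fmax
      = 2 * 64531.0
      = 129062.0 Hz

129062.0


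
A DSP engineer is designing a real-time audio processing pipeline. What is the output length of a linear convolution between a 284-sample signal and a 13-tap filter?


Linear convolution output length:
L = N + M - 1
  = 284 + 13 - 1
  = 296 samples

296


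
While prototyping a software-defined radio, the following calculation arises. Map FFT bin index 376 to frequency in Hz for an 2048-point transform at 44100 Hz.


Frequency of DFT bin k:
f_k = k * fs / N
    = 376 * 44100 / 2048
    = 16581600 / 2048
    = 8096.484 Hz

8096.484 Hz


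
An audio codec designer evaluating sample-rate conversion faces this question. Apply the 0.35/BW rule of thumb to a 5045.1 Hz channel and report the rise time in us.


Rise time from bandwidth relationship:
tr = 0.35 / BW
   = 0.35 / 5045.1
   = 6.937424432e-05 s
   = 69.3742 us

69.3742 us


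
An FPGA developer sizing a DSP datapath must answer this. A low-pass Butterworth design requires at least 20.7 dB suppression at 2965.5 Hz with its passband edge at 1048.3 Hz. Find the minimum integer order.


Butterworth filter order formula:
n = log10(10^(A/10) - 1) / (2 * log10(f_stop/f_pass))
10^(20.7/10) - 1 = 116.4898
f_stop/f_pass = 2965.5 / 1048.3 = 2.8289
n = 2.2877 -> ceil = 3

3


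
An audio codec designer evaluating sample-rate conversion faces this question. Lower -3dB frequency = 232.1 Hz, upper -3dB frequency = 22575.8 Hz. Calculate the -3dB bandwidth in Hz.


Bandwidth is the difference of -3dB frequencies:
BW = f_high - f_low
   = 22575.8 - 232.1
   = 22343.7 Hz

22343.7 Hz


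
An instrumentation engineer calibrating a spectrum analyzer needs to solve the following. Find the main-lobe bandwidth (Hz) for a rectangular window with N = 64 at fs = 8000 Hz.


Main lobe width for a rectangular window:
Width = 2 * fs / N
      = 2 * 8000 / 64
      = 16000 / 64
      = 250.0 Hz

250.0 Hz


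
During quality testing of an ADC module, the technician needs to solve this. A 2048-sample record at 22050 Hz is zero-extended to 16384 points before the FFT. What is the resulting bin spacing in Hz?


Frequency resolution after zero-padding:
N_padded = 2048 * 8 = 16384
df = fs / N_padded
   = 22050 / 16384
   = 1.3458 Hz

1.3458 Hz


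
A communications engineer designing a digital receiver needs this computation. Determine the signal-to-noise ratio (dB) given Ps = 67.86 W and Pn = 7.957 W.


SNR in decibels:
SNR = 10 * log10(Ps / Pn)
    = 10 * log10(67.86 / 7.957)
    = 10 * log10(8.5283)
    = 10 * 0.9309
    = 9.31 dB

9.31 dB


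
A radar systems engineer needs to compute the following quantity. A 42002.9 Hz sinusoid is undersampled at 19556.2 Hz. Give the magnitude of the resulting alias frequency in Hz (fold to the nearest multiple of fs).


Compute the nearest integer multiple of fs to the signal:
n = round(42002.9 / 19556.2) = 2
f_alias = |42002.9 - 2 * 19556.2|
        = |42002.9 - 39112.4|
        = 2890.5 Hz

2890.5


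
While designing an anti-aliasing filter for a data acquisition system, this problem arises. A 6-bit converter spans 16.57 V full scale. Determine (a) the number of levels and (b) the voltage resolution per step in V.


Step 1 — number of quantization levels:
L = 2^N = 2^6 = 64

Step 2 — LSB step size:
delta = Vfs / L
      = 16.57 / 64
      = 0.25890625 V

Levels = 64; step size = 0.25890625 V


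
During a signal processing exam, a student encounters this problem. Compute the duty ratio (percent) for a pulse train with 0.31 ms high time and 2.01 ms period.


Duty cycle as a percentage:
DC = (t_on / T) * 100
   = (0.31 / 2.01) * 100
   = 0.154229 * 100
   = 15.42 %

15.42 %


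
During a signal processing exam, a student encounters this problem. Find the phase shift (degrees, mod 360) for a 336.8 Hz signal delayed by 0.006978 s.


Phase shift from frequency and time delay:
phi = 360 * f * t_delay
    = 360 * 336.8 * 0.006978
    = 846.07 degrees
    mod 360 = 126.07 degrees

126.07 degrees


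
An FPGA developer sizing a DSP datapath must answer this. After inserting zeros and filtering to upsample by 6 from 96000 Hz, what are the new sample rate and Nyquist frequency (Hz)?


Step 1 — output sample rate after interpolation by L:
fs_out = L * fs_in = 6 * 96000 = 576000 Hz

Step 2 — Nyquist frequency of the output stream:
f_Nyq = fs_out / 2 = 576000 / 2 = 288000.0 Hz

fs_out = 576000 Hz; f_Nyquist = 288000.0 Hz


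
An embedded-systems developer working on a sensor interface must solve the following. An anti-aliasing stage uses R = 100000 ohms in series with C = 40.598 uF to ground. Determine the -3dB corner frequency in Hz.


Cutoff frequency of a first-order RC filter:
fc = 1 / (2 * pi * R * C)
C = 40.598 uF = 4.0598e-05 F
fc = 1 / (2 * pi * 100000 * 4.0598e-05)
   = 1 / 25.508475710088
   = 0.039203 Hz

0.039203 Hz


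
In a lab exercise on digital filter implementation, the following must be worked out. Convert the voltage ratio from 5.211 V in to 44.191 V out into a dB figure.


Voltage gain in dB:
G = 20 * log10(Vout / Vin)
  = 20 * log10(44.191 / 5.211)
  = 20 * log10(8.48033)
  = 20 * 0.928413
  = 18.57 dB

18.57 dB


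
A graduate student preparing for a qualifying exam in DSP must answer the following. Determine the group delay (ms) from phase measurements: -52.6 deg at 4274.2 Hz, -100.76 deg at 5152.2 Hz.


Group delay from phase difference:
tau = -d(phi)/d(omega)
d(phi) = -48.16 deg = -0.840551 rad
d(omega) = 2*pi*(5152.2 - 4274.2) = 5516.6367 rad/s
tau = -(-0.840551) / 5516.6367
    = 0.1524 ms

0.1524 ms


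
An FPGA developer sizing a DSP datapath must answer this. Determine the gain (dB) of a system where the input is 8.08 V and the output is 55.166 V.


Voltage gain in dB:
G = 20 * log10(Vout / Vin)
  = 20 * log10(55.166 / 8.08)
  = 20 * log10(6.827475)
  = 20 * 0.83426
  = 16.69 dB

16.69 dB


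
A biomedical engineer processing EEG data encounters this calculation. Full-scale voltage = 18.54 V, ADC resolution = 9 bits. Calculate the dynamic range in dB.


Dynamic range from full-scale to LSB:
V_min = V_max / 2^bits = 18.54 / 2^9
DR = 20 * log10(V_max / V_min)
   = 20 * log10(2^9)
   = 20 * 9 * log10(2)
   = 54.19 dB

54.19 dB


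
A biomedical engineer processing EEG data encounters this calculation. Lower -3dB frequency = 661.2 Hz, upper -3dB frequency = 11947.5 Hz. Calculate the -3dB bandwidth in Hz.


Bandwidth is the difference of -3dB frequencies:
BW = f_high - f_low
   = 11947.5 - 661.2
   = 11286.3 Hz

11286.3 Hz


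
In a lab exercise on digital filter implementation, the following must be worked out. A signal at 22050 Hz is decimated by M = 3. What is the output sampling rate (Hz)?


Decimation reduces the sample rate:
fs_out = fs_in / M
       = 22050 / 3
       = 7350.0 Hz

7350.0 Hz


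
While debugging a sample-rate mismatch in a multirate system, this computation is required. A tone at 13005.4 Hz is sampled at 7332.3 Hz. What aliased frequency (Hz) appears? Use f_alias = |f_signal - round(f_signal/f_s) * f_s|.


Compute the nearest integer multiple of fs to the signal:
n = round(13005.4 / 7332.3) = 2
f_alias = |13005.4 - 2 * 7332.3|
        = |13005.4 - 14664.6|
        = 1659.2 Hz

1659.2


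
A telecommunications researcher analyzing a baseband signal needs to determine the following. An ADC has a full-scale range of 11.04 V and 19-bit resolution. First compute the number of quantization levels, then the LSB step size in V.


Step 1 — number of quantization levels:
L = 2^N = 2^19 = 524288

Step 2 — LSB step size:
delta = Vfs / L
      = 11.04 / 524288
      = 2.106e-05 V

Levels = 524288; step size = 2.106e-05 V


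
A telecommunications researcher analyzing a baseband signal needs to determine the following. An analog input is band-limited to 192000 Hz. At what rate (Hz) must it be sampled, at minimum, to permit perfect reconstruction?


The Nyquist rate is twice the maximum frequency component.
fs_min = 2 * fmax
      = 2 * 192000
      = 384000 Hz

384000


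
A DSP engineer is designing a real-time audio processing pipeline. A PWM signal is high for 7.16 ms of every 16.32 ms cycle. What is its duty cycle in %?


Duty cycle as a percentage:
DC = (t_on / T) * 100
   = (7.16 / 16.32) * 100
   = 0.438725 * 100
   = 43.87 %

43.87 %


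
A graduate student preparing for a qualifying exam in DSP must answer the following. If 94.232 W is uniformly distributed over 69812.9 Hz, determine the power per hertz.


Power spectral density:
PSD = P / BW
    = 94.232 / 69812.9
    = 0.00134978 W/Hz

0.00134978 W/Hz


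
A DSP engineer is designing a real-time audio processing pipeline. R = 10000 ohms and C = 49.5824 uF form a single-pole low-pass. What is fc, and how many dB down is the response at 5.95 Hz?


Step 1 — cutoff frequency:
fc = 1 / (2*pi*R*C)
C = 49.5824 uF = 4.95824e-05 F
fc = 1 / (2*pi*10000*4.95824e-05)
   = 0.320991 Hz

Step 2 — magnitude at f = 5.95 Hz:
|H(f)| = 1 / sqrt(1 + (f/fc)^2)
f/fc = 5.95 / 0.320991 = 18.536345
|H| = 1 / sqrt(1 + 343.596086) = 0.0538697
|H|_dB = 20*log10(0.0538697) = -25.37 dB

fc = 0.320991 Hz; |H(5.95 Hz)| = -25.37 dB


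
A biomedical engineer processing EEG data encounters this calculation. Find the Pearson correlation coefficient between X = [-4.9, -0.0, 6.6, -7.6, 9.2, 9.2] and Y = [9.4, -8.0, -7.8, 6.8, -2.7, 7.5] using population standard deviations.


Pearson correlation coefficient (population):
r = cov(X,Y) / (std(X) * std(Y))
Mean X = 2.0833, Mean Y = 0.8667
Cov(X,Y) = -19.315556
Std(X) = 6.690395, Std(Y) = 7.285526
r = -0.3963

-0.3963


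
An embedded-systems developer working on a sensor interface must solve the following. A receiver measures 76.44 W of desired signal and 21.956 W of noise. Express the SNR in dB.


SNR in decibels:
SNR = 10 * log10(Ps / Pn)
    = 10 * log10(76.44 / 21.956)
    = 10 * log10(3.4815)
    = 10 * 0.5418
    = 5.42 dB

5.42 dB


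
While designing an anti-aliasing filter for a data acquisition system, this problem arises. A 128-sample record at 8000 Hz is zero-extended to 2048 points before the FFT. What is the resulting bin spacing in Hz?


Frequency resolution after zero-padding:
N_padded = 128 * 16 = 2048
df = fs / N_padded
   = 8000 / 2048
   = 3.9062 Hz

3.9062 Hz


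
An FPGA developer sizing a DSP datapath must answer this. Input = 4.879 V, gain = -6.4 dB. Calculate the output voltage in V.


Output voltage from dB gain:
V_out = V_in * 10^(gain_dB / 20)
      = 4.879 * 10^(-6.4 / 20)
      = 4.879 * 0.47863
      = 2.3352 V

2.3352 V


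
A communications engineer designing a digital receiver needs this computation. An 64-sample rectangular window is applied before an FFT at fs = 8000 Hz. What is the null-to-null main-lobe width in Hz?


Main lobe width for a rectangular window:
Width = 2 * fs / N
      = 2 * 8000 / 64
      = 16000 / 64
      = 250.0 Hz

250.0 Hz


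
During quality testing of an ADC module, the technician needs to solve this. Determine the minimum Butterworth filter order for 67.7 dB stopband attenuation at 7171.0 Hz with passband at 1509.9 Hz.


Butterworth filter order formula:
n = log10(10^(A/10) - 1) / (2 * log10(f_stop/f_pass))
10^(67.7/10) - 1 = 5888435.5536
f_stop/f_pass = 7171.0 / 1509.9 = 4.7493
n = 5.0027 -> ceil = 6

6


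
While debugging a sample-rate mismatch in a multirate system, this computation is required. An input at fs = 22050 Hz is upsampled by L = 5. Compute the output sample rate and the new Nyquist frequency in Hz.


Step 1 — output sample rate after interpolation by L:
fs_out = L * fs_in = 5 * 22050 = 110250 Hz

Step 2 — Nyquist frequency of the output stream:
f_Nyq = fs_out / 2 = 110250 / 2 = 55125.0 Hz

fs_out = 110250 Hz; f_Nyquist = 55125.0 Hz


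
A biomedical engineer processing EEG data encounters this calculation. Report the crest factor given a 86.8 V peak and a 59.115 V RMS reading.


Crest factor is the ratio of peak to RMS:
CF = V_peak / V_rms
   = 86.8 / 59.115
   = 1.4683

1.4683


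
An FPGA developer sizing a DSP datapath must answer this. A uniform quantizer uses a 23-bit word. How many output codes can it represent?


Number of quantization levels = 2^N
= 2^23
= 8388608

8388608


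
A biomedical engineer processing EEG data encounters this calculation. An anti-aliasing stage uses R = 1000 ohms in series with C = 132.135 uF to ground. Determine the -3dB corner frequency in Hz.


Cutoff frequency of a first-order RC filter:
fc = 1 / (2 * pi * R * C)
C = 132.135 uF = 0.000132135 F
fc = 1 / (2 * pi * 1000 * 0.000132135)
   = 1 / 0.83022869056417
   = 1.204487 Hz

1.204487 Hz


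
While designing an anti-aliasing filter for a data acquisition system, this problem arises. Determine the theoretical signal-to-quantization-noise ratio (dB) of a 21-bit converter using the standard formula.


Theoretical SNR for a full-scale sinusoid:
SNR = 6.02 * N + 1.76
    = 6.02 * 21 + 1.76
    = 126.42 + 1.76
    = 128.18 dB

128.18 dB


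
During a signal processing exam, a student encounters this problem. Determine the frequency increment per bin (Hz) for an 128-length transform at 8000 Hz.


DFT frequency resolution:
df = fs / N
   = 8000 / 128
   = 62.5 Hz

62.5 Hz


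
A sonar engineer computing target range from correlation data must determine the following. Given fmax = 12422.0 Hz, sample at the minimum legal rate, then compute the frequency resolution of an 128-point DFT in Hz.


Step 1 — Nyquist sampling rate:
fs = 2 * fmax = 2 * 12422.0 = 24844.0 Hz

Step 2 — DFT bin spacing:
df = fs / N = 24844.0 / 128 = 194.0938 Hz

194.0938 Hz


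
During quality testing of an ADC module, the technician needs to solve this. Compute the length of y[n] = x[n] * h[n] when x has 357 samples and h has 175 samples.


Linear convolution output length:
L = N + M - 1
  = 357 + 175 - 1
  = 531 samples

531


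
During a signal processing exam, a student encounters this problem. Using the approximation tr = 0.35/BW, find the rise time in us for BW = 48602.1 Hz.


Rise time from bandwidth relationship:
tr = 0.35 / BW
   = 0.35 / 48602.1
   = 7.201334922e-06 s
   = 7.2013 us

7.2013 us


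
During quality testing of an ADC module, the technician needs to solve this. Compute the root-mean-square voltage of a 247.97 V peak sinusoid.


RMS voltage for a sinusoidal waveform:
V_rms = V_peak / sqrt(2)
      = 247.97 / 1.414214
      = 175.341 V

175.341 V


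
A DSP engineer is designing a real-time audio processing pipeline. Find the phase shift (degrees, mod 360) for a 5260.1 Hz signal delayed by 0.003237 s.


Phase shift from frequency and time delay:
phi = 360 * f * t_delay
    = 360 * 5260.1 * 0.003237
    = 6129.7 degrees
    mod 360 = 9.7 degrees

9.7 degrees


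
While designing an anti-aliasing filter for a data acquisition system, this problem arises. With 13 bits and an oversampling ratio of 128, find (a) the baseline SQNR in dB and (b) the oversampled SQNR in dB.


Step 1 — baseline SQNR at Nyquist:
SQNR_base = 6.02*N + 1.76
          = 6.02*13 + 1.76
          = 80.02 dB

Step 2 — oversampling processing gain:
G = 10*log10(OSR) = 10*log10(128) = 21.07 dB

Step 3 — total:
SQNR_total = 80.02 + 21.07 = 101.09 dB

Base SQNR = 80.02 dB; oversampled SQNR = 101.09 dB


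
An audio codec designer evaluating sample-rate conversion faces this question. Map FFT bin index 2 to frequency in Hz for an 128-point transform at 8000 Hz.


Frequency of DFT bin k:
f_k = k * fs / N
    = 2 * 8000 / 128
    = 16000 / 128
    = 125.0 Hz

125.0 Hz


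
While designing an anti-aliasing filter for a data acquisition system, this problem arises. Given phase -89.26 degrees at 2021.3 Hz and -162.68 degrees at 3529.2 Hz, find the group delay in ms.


Group delay from phase difference:
tau = -d(phi)/d(omega)
d(phi) = -73.42 deg = -1.281421 rad
d(omega) = 2*pi*(3529.2 - 2021.3) = 9474.4151 rad/s
tau = -(-1.281421) / 9474.4151
    = 0.1353 ms

0.1353 ms


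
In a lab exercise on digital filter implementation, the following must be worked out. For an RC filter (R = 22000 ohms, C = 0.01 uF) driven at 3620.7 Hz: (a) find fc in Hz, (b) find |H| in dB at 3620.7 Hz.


Step 1 — cutoff frequency:
fc = 1 / (2*pi*R*C)
C = 0.01 uF = 1e-08 F
fc = 1 / (2*pi*22000*1e-08)
   = 723.432 Hz

Step 2 — magnitude at f = 3620.7 Hz:
|H(f)| = 1 / sqrt(1 + (f/fc)^2)
f/fc = 3620.7 / 723.432 = 5.004893
|H| = 1 / sqrt(1 + 25.048954) = 0.1959318
|H|_dB = 20*log10(0.1959318) = -14.16 dB

fc = 723.432 Hz; |H(3620.7 Hz)| = -14.16 dB


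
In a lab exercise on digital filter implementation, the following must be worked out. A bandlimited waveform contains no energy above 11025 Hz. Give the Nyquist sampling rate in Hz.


The Nyquist rate is twice the maximum frequency component.
fs_min = 2 * fmax
      = 2 * 11025
      = 22050 Hz

22050


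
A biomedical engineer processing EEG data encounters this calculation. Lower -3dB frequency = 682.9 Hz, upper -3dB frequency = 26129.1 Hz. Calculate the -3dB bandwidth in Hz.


Bandwidth is the difference of -3dB frequencies:
BW = f_high - f_low
   = 26129.1 - 682.9
   = 25446.2 Hz

25446.2 Hz


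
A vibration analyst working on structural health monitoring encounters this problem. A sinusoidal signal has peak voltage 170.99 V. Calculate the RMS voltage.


RMS voltage for a sinusoidal waveform:
V_rms = V_peak / sqrt(2)
      = 170.99 / 1.414214
      = 120.908 V

120.908 V


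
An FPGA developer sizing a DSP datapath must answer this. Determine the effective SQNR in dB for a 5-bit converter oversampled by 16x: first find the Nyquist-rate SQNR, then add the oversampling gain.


Step 1 — baseline SQNR at Nyquist:
SQNR_base = 6.02*N + 1.76
          = 6.02*5 + 1.76
          = 31.86 dB

Step 2 — oversampling processing gain:
G = 10*log10(OSR) = 10*log10(16) = 12.04 dB

Step 3 — total:
SQNR_total = 31.86 + 12.04 = 43.9 dB

Base SQNR = 31.86 dB; oversampled SQNR = 43.9 dB


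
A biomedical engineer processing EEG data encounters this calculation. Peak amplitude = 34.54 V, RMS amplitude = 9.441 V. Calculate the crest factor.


Crest factor is the ratio of peak to RMS:
CF = V_peak / V_rms
   = 34.54 / 9.441
   = 3.6585

3.6585


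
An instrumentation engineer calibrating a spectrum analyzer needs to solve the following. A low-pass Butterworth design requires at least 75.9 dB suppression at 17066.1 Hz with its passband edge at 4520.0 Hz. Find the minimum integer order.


Butterworth filter order formula:
n = log10(10^(A/10) - 1) / (2 * log10(f_stop/f_pass))
10^(75.9/10) - 1 = 38904513.4994
f_stop/f_pass = 17066.1 / 4520.0 = 3.7757
n = 6.5772 -> ceil = 7

7


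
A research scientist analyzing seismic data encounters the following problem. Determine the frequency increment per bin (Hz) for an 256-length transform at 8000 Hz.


DFT frequency resolution:
df = fs / N
   = 8000 / 256
   = 31.25 Hz

31.25 Hz


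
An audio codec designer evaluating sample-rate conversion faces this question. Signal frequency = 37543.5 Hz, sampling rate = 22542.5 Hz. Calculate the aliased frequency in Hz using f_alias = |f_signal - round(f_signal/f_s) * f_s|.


Compute the nearest integer multiple of fs to the signal:
n = round(37543.5 / 22542.5) = 2
f_alias = |37543.5 - 2 * 22542.5|
        = |37543.5 - 45085.0|
        = 7541.5 Hz

7541.5


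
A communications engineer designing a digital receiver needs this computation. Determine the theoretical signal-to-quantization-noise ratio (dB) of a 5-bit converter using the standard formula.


Theoretical SNR for a full-scale sinusoid:
SNR = 6.02 * N + 1.76
    = 6.02 * 5 + 1.76
    = 30.1 + 1.76
    = 31.86 dB

31.86 dB


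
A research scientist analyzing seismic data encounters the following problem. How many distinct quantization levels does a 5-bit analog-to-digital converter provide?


Number of quantization levels = 2^N
= 2^5
= 32

32


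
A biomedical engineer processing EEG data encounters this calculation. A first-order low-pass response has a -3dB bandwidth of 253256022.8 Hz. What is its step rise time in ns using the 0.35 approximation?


Rise time from bandwidth relationship:
tr = 0.35 / BW
   = 0.35 / 253256022.8
   = 1.382000697e-09 s
   = 1.382 ns

1.382 ns


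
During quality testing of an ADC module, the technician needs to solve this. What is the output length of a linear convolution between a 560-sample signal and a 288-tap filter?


Linear convolution output length:
L = N + M - 1
  = 560 + 288 - 1
  = 847 samples

847


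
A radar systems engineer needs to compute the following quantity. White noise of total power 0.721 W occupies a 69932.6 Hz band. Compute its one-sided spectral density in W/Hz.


Power spectral density:
PSD = P / BW
    = 0.721 / 69932.6
    = 1.031e-05 W/Hz

1.031e-05 W/Hz


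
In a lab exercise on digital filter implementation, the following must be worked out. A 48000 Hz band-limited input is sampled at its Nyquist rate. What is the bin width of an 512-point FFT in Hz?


Step 1 — Nyquist sampling rate:
fs = 2 * fmax = 2 * 48000 = 96000 Hz

Step 2 — DFT bin spacing:
df = fs / N = 96000 / 512 = 187.5 Hz

187.5 Hz


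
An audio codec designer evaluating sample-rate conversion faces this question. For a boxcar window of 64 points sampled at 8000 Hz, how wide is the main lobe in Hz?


Main lobe width for a rectangular window:
Width = 2 * fs / N
      = 2 * 8000 / 64
      = 16000 / 64
      = 250.0 Hz

250.0 Hz


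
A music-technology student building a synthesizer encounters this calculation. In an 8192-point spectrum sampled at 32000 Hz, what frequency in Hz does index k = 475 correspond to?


Frequency of DFT bin k:
f_k = k * fs / N
    = 475 * 32000 / 8192
    = 15200000 / 8192
    = 1855.469 Hz

1855.469 Hz


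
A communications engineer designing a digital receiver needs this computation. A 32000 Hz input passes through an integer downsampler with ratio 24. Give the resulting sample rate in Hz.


Decimation reduces the sample rate:
fs_out = fs_in / M
       = 32000 / 24
       = 1333.3333 Hz

1333.3333 Hz


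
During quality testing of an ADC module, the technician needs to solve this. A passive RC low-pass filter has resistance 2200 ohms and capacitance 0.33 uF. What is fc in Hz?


Cutoff frequency of a first-order RC filter:
fc = 1 / (2 * pi * R * C)
C = 0.33 uF = 3.3e-07 F
fc = 1 / (2 * pi * 2200 * 3.3e-07)
   = 1 / 0.0045615925330124
   = 219.221685 Hz

219.221685 Hz


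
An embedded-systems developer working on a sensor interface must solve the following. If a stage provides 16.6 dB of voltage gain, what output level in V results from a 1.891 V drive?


Output voltage from dB gain:
V_out = V_in * 10^(gain_dB / 20)
      = 1.891 * 10^(16.6 / 20)
      = 1.891 * 6.76083
      = 12.7847 V

12.7847 V


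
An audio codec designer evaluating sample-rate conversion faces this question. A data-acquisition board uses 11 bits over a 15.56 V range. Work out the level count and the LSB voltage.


Step 1 — number of quantization levels:
L = 2^N = 2^11 = 2048

Step 2 — LSB step size:
delta = Vfs / L
      = 15.56 / 2048
      = 0.00759766 V

Levels = 2048; step size = 0.00759766 V


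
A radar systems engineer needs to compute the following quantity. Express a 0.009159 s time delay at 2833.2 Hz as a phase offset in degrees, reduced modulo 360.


Phase shift from frequency and time delay:
phi = 360 * f * t_delay
    = 360 * 2833.2 * 0.009159
    = 9341.74 degrees
    mod 360 = 341.74 degrees

341.74 degrees


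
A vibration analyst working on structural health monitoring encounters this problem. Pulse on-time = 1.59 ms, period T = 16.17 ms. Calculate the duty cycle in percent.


Duty cycle as a percentage:
DC = (t_on / T) * 100
   = (1.59 / 16.17) * 100
   = 0.09833 * 100
   = 9.83 %

9.83 %


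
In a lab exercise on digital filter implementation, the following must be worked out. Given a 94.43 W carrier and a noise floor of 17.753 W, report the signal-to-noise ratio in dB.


SNR in decibels:
SNR = 10 * log10(Ps / Pn)
    = 10 * log10(94.43 / 17.753)
    = 10 * log10(5.3191)
    = 10 * 0.7258
    = 7.26 dB

7.26 dB


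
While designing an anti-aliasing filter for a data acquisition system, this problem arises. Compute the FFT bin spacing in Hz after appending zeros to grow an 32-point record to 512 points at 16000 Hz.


Frequency resolution after zero-padding:
N_padded = 32 * 16 = 512
df = fs / N_padded
   = 16000 / 512
   = 31.25 Hz

31.25 Hz


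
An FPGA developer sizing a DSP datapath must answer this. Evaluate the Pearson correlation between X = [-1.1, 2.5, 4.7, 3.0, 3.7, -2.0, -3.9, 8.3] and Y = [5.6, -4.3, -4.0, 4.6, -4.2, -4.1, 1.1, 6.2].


Pearson correlation coefficient (population):
r = cov(X,Y) / (std(X) * std(Y))
Mean X = 1.9, Mean Y = 0.1125
Cov(X,Y) = 2.02625
Std(X) = 3.732626, Std(Y) = 4.486212
r = 0.121

0.121


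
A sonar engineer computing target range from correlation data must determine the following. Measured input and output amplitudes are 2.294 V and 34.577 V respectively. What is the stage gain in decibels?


Voltage gain in dB:
G = 20 * log10(Vout / Vin)
  = 20 * log10(34.577 / 2.294)
  = 20 * log10(15.072799)
  = 20 * 1.178194
  = 23.56 dB

23.56 dB


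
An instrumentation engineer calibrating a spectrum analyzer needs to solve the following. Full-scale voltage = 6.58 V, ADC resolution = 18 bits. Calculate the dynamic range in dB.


Dynamic range from full-scale to LSB:
V_min = V_max / 2^bits = 6.58 / 2^18
DR = 20 * log10(V_max / V_min)
   = 20 * log10(2^18)
   = 20 * 18 * log10(2)
   = 108.37 dB

108.37 dB


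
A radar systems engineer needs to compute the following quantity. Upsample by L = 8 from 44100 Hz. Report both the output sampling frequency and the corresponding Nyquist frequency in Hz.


Step 1 — output sample rate after interpolation by L:
fs_out = L * fs_in = 8 * 44100 = 352800 Hz

Step 2 — Nyquist frequency of the output stream:
f_Nyq = fs_out / 2 = 352800 / 2 = 176400.0 Hz

fs_out = 352800 Hz; f_Nyquist = 176400.0 Hz


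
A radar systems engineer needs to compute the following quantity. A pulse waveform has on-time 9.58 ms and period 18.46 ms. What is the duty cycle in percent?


Duty cycle as a percentage:
DC = (t_on / T) * 100
   = (9.58 / 18.46) * 100
   = 0.51896 * 100
   = 51.9 %

51.9 %
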